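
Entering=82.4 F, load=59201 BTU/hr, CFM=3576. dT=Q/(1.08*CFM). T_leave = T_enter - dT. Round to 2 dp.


dT = 59201/(1.08*3576) = 15.3288
T_leave = 82.4 - 15.3288 = 67.07 F

67.07 F


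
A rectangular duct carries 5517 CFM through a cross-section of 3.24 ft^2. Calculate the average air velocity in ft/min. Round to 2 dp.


V = 5517 / 3.24 = 1702.78 ft/min

1702.78 ft/min


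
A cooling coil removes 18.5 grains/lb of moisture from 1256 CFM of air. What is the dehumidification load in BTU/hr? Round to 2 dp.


Q = 0.68 * 1256 * 18.5 = 15800.48 BTU/hr

15800.48 BTU/hr


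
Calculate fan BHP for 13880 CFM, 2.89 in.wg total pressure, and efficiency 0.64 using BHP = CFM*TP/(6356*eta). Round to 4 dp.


BHP = 13880 * 2.89 / (6356 * 0.64) = 9.8611 hp

9.8611 hp


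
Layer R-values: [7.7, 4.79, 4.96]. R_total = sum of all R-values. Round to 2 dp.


R_total = 7.7 + 4.79 + 4.96 = 17.45

17.45


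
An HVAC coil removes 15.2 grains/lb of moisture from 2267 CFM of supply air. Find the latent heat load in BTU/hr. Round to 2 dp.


Q = 0.68 * 2267 * 15.2 = 23431.71 BTU/hr

23431.71 BTU/hr


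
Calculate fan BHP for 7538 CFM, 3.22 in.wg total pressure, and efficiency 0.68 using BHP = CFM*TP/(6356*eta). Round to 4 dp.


BHP = 7538 * 3.22 / (6356 * 0.68) = 5.6159 hp

5.6159 hp


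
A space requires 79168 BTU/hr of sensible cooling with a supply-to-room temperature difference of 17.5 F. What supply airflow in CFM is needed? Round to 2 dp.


CFM = 79168 / (1.08 * 17.5) = 4188.78

4188.78 CFM


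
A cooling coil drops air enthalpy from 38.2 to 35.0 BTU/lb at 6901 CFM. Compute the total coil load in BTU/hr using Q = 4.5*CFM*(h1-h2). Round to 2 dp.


Q = 4.5 * 6901 * (38.2 - 35.0) = 99374.40 BTU/hr

99374.40 BTU/hr


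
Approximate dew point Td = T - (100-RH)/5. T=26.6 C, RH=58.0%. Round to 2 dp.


Td = 26.6 - (100-58.0)/5 = 18.20 C

18.20 C


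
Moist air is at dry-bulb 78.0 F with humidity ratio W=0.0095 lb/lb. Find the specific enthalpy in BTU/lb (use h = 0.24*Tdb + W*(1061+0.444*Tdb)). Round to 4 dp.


h = 0.24*78.0 + 0.0095*(1061+0.444*78.0) = 29.1285 BTU/lb

29.1285 BTU/lb


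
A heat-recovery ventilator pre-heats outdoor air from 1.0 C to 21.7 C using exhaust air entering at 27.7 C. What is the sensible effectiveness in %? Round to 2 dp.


eff = (21.7-1.0)/(27.7-1.0)*100 = 77.53 %

77.53 %


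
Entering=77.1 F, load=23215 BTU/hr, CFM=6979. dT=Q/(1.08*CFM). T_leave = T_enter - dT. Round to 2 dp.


dT = 23215/(1.08*6979) = 3.0800
T_leave = 77.1 - 3.0800 = 74.02 F

74.02 F


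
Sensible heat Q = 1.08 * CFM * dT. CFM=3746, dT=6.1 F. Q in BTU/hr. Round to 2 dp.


Q = 1.08 * 3746 * 6.1 = 24678.65 BTU/hr

24678.65 BTU/hr


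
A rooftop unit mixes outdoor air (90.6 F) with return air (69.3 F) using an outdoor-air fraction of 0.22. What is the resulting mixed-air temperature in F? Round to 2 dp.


T_mix = 0.22*90.6 + 0.78*69.3 = 73.99 F

73.99 F


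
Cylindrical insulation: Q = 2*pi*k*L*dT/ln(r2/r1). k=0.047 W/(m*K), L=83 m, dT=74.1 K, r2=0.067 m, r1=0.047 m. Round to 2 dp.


Q = 2*pi*0.047*83*74.1/ln(0.067/0.047) = 5122.74 W

5122.74 W


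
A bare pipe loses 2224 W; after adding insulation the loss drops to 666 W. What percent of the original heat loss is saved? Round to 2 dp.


Savings = ((2224-666)/2224)*100 = 70.05 %

70.05 %


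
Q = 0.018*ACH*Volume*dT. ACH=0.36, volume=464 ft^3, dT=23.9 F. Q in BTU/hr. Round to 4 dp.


Q = 0.018 * 0.36 * 464 * 23.9 = 71.8606 BTU/hr

71.8606 BTU/hr


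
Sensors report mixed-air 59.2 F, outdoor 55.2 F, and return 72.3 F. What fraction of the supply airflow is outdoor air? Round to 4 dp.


frac = (59.2 - 72.3) / (55.2 - 72.3) = 0.7661

0.7661


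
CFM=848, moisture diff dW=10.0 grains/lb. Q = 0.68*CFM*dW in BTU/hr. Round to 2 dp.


Q = 0.68 * 848 * 10.0 = 5766.40 BTU/hr

5766.40 BTU/hr


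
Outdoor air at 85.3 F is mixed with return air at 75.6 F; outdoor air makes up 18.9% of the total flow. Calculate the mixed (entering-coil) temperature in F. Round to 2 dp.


T_mix = 75.6 + (18.9/100)*(85.3-75.6) = 77.43 F

77.43 F


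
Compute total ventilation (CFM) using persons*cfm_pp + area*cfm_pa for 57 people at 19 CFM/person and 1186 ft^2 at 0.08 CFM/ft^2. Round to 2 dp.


Total = 57*19 + 1186*0.08 = 1177.88 CFM

1177.88 CFM


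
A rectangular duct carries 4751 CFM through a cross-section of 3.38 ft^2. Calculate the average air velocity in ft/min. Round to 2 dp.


V = 4751 / 3.38 = 1405.62 ft/min

1405.62 ft/min


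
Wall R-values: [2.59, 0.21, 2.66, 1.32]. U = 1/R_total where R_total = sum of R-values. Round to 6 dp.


R_total = 2.59 + 0.21 + 2.66 + 1.32 = 6.78
U = 1/6.78 = 0.147493

0.147493


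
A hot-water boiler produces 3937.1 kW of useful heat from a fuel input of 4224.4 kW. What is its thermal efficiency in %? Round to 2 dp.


eta = (3937.1/4224.4)*100 = 93.20 %

93.20 %


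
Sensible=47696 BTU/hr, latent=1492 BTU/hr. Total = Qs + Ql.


Qt = 47696 + 1492 = 49188 BTU/hr

49188 BTU/hr


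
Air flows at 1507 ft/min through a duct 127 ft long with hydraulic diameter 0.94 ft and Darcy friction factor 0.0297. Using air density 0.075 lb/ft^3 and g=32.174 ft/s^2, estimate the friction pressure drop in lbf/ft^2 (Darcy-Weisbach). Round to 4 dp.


v_fps = 1507/60 = 25.1167 ft/s
dp = 0.0297*(127/0.94)*0.075*25.1167^2/(2*32.174) = 2.9504 lbf/ft^2

2.9504 lbf/ft^2


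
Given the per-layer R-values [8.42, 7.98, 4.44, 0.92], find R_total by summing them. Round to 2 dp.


R_total = 8.42 + 7.98 + 4.44 + 0.92 = 21.76

21.76


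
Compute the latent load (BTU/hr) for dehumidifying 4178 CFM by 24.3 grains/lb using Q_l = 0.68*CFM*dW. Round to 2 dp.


Q = 0.68 * 4178 * 24.3 = 69037.27 BTU/hr

69037.27 BTU/hr


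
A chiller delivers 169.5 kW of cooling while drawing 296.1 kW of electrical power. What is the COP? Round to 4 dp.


COP = 169.5 / 296.1 = 0.5724

0.5724


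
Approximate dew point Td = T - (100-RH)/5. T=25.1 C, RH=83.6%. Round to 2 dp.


Td = 25.1 - (100-83.6)/5 = 21.82 C

21.82 C


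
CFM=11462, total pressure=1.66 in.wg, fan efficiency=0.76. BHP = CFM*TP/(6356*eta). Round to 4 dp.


BHP = 11462 * 1.66 / (6356 * 0.76) = 3.9389 hp

3.9389 hp


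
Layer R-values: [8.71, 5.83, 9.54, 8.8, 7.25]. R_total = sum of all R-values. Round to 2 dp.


R_total = 8.71 + 5.83 + 9.54 + 8.8 + 7.25 = 40.13

40.13


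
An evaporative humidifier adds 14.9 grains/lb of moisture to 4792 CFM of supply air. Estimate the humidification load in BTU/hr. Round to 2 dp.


Q = 0.68 * 4792 * 14.9 = 48552.54 BTU/hr

48552.54 BTU/hr


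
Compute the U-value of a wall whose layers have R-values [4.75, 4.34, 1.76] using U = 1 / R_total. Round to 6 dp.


R_total = 4.75 + 4.34 + 1.76 = 10.85
U = 1/10.85 = 0.092166

0.092166


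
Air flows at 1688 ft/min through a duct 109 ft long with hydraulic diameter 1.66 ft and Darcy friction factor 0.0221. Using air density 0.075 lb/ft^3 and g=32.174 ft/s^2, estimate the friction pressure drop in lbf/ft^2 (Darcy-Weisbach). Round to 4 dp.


v_fps = 1688/60 = 28.1333 ft/s
dp = 0.0221*(109/1.66)*0.075*28.1333^2/(2*32.174) = 1.3387 lbf/ft^2

1.3387 lbf/ft^2


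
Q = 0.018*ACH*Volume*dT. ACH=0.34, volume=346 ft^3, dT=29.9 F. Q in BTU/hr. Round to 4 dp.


Q = 0.018 * 0.34 * 346 * 29.9 = 63.3138 BTU/hr

63.3138 BTU/hr


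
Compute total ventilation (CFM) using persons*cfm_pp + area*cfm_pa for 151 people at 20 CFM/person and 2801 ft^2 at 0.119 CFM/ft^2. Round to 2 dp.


Total = 151*20 + 2801*0.119 = 3353.32 CFM

3353.32 CFM


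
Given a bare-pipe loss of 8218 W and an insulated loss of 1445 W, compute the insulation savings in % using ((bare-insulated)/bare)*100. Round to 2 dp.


Savings = ((8218-1445)/8218)*100 = 82.42 %

82.42 %


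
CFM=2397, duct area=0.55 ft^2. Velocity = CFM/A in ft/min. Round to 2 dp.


V = 2397 / 0.55 = 4358.18 ft/min

4358.18 ft/min


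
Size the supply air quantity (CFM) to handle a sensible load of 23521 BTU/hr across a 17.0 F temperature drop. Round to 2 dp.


CFM = 23521 / (1.08 * 17.0) = 1281.10

1281.10 CFM


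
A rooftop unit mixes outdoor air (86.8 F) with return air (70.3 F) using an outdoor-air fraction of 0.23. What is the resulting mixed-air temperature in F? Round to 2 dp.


T_mix = 0.23*86.8 + 0.77*70.3 = 74.10 F

74.10 F


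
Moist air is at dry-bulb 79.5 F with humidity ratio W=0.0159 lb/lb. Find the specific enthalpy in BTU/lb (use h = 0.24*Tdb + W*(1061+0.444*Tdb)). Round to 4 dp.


h = 0.24*79.5 + 0.0159*(1061+0.444*79.5) = 36.5111 BTU/lb

36.5111 BTU/lb


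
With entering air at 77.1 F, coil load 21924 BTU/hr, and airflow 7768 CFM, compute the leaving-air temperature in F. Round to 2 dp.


dT = 21924/(1.08*7768) = 2.6133
T_leave = 77.1 - 2.6133 = 74.49 F

74.49 F


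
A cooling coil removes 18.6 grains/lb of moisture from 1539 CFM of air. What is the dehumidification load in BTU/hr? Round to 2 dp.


Q = 0.68 * 1539 * 18.6 = 19465.27 BTU/hr

19465.27 BTU/hr


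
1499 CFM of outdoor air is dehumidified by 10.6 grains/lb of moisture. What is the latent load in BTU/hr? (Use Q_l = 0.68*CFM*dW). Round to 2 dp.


Q = 0.68 * 1499 * 10.6 = 10804.79 BTU/hr

10804.79 BTU/hr


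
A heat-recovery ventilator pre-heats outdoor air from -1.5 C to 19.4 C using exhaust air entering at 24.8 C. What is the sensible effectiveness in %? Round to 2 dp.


eff = (19.4-(-1.5))/(24.8-(-1.5))*100 = 79.47 %

79.47 %


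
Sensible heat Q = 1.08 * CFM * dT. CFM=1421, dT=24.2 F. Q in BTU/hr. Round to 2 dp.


Q = 1.08 * 1421 * 24.2 = 37139.26 BTU/hr

37139.26 BTU/hr


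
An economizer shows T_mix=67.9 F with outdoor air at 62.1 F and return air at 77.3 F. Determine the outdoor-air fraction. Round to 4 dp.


frac = (67.9 - 77.3) / (62.1 - 77.3) = 0.6184

0.6184


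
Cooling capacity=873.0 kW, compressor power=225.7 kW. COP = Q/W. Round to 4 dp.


COP = 873.0 / 225.7 = 3.8680

3.8680


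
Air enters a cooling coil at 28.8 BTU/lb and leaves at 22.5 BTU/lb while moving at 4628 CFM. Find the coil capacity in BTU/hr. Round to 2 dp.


Q = 4.5 * 4628 * (28.8 - 22.5) = 131203.80 BTU/hr

131203.80 BTU/hr


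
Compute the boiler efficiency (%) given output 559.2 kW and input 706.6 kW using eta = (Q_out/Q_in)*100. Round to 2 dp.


eta = (559.2/706.6)*100 = 79.14 %

79.14 %


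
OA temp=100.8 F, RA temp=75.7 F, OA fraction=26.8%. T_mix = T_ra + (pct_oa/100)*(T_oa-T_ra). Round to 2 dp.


T_mix = 75.7 + (26.8/100)*(100.8-75.7) = 82.43 F

82.43 F


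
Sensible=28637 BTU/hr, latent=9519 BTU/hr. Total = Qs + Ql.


Qt = 28637 + 9519 = 38156 BTU/hr

38156 BTU/hr


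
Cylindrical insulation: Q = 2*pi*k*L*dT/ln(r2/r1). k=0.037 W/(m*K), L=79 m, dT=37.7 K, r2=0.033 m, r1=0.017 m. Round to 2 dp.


Q = 2*pi*0.037*79*37.7/ln(0.033/0.017) = 1043.86 W

1043.86 W


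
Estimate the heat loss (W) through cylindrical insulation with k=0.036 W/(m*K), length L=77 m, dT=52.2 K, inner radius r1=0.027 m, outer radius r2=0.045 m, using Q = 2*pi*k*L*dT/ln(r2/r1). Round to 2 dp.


Q = 2*pi*0.036*77*52.2/ln(0.045/0.027) = 1779.80 W

1779.80 W


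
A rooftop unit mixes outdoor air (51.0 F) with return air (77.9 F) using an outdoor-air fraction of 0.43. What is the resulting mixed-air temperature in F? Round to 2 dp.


T_mix = 0.43*51.0 + 0.57*77.9 = 66.33 F

66.33 F


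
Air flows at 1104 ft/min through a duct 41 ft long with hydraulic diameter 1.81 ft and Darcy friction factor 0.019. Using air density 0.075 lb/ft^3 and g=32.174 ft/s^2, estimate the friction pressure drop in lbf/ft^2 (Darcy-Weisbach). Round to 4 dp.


v_fps = 1104/60 = 18.4 ft/s
dp = 0.019*(41/1.81)*0.075*18.4^2/(2*32.174) = 0.1698 lbf/ft^2

0.1698 lbf/ft^2


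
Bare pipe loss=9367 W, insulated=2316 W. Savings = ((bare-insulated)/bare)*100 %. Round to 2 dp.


Savings = ((9367-2316)/9367)*100 = 75.27 %

75.27 %


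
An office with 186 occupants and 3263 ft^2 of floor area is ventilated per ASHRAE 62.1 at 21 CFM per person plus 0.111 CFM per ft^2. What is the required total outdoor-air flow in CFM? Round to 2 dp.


Total = 186*21 + 3263*0.111 = 4268.19 CFM

4268.19 CFM


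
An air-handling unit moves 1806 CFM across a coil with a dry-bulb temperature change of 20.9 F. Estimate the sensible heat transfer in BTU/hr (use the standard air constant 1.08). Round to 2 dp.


Q = 1.08 * 1806 * 20.9 = 40765.03 BTU/hr

40765.03 BTU/hr


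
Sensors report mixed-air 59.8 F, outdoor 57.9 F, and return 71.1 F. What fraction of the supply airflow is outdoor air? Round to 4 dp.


frac = (59.8 - 71.1) / (57.9 - 71.1) = 0.8561

0.8561


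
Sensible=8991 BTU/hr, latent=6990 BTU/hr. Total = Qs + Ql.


Qt = 8991 + 6990 = 15981 BTU/hr

15981 BTU/hr


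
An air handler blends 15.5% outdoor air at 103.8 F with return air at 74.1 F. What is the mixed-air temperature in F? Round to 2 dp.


T_mix = 74.1 + (15.5/100)*(103.8-74.1) = 78.70 F

78.70 F


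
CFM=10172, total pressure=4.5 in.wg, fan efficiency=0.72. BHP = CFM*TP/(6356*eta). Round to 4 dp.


BHP = 10172 * 4.5 / (6356 * 0.72) = 10.0024 hp

10.0024 hp


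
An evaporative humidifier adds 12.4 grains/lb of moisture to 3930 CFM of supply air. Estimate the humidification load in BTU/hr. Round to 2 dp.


Q = 0.68 * 3930 * 12.4 = 33137.76 BTU/hr

33137.76 BTU/hr


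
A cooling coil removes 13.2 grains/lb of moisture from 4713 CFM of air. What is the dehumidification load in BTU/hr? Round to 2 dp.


Q = 0.68 * 4713 * 13.2 = 42303.89 BTU/hr

42303.89 BTU/hr


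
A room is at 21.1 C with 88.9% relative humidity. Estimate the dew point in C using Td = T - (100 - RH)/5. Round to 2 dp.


Td = 21.1 - (100-88.9)/5 = 18.88 C

18.88 C


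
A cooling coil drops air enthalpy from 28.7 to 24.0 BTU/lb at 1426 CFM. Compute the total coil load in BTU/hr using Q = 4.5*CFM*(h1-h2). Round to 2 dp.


Q = 4.5 * 1426 * (28.7 - 24.0) = 30159.90 BTU/hr

30159.90 BTU/hr


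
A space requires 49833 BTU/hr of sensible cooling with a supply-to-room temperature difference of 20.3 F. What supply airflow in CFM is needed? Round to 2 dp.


CFM = 49833 / (1.08 * 20.3) = 2272.99

2272.99 CFM


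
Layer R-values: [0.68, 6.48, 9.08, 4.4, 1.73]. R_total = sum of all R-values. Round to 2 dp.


R_total = 0.68 + 6.48 + 9.08 + 4.4 + 1.73 = 22.37

22.37


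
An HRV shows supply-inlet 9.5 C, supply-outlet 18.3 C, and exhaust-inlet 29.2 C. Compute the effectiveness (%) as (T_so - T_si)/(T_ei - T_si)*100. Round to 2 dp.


eff = (18.3-9.5)/(29.2-9.5)*100 = 44.67 %

44.67 %


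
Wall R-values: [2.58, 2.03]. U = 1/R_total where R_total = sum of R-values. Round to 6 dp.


R_total = 2.58 + 2.03 = 4.61
U = 1/4.61 = 0.216920

0.216920


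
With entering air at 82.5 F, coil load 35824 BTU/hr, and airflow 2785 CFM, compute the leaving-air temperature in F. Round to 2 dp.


dT = 35824/(1.08*2785) = 11.9104
T_leave = 82.5 - 11.9104 = 70.59 F

70.59 F


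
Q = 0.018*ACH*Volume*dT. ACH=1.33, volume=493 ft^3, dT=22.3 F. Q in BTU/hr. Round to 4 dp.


Q = 0.018 * 1.33 * 493 * 22.3 = 263.1940 BTU/hr

263.1940 BTU/hr


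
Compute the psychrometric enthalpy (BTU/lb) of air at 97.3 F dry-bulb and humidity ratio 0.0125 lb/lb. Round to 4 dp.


h = 0.24*97.3 + 0.0125*(1061+0.444*97.3) = 37.1545 BTU/lb

37.1545 BTU/lb


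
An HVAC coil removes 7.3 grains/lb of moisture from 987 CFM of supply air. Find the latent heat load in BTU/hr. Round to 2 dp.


Q = 0.68 * 987 * 7.3 = 4899.47 BTU/hr

4899.47 BTU/hr


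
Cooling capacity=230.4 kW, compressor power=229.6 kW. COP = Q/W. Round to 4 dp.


COP = 230.4 / 229.6 = 1.0035

1.0035


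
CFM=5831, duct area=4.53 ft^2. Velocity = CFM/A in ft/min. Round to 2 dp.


V = 5831 / 4.53 = 1287.20 ft/min

1287.20 ft/min


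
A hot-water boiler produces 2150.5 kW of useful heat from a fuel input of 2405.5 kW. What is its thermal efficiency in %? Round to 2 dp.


eta = (2150.5/2405.5)*100 = 89.40 %

89.40 %


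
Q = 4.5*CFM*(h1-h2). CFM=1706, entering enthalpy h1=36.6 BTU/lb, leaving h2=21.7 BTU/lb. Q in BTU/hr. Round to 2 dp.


Q = 4.5 * 1706 * (36.6 - 21.7) = 114387.30 BTU/hr

114387.30 BTU/hr


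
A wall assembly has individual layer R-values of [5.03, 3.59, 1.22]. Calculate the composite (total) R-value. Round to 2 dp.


R_total = 5.03 + 3.59 + 1.22 = 9.84

9.84


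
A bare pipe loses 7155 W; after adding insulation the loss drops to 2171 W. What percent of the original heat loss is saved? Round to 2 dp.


Savings = ((7155-2171)/7155)*100 = 69.66 %

69.66 %


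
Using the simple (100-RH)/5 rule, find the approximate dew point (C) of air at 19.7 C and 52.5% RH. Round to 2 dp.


Td = 19.7 - (100-52.5)/5 = 10.20 C

10.20 C


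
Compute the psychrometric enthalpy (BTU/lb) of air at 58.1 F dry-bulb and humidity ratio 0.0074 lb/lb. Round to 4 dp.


h = 0.24*58.1 + 0.0074*(1061+0.444*58.1) = 21.9863 BTU/lb

21.9863 BTU/lb


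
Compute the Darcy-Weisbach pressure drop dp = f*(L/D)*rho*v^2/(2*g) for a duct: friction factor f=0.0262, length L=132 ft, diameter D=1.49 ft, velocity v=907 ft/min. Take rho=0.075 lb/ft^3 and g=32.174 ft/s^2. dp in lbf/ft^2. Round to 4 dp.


v_fps = 907/60 = 15.1167 ft/s
dp = 0.0262*(132/1.49)*0.075*15.1167^2/(2*32.174) = 0.6182 lbf/ft^2

0.6182 lbf/ft^2


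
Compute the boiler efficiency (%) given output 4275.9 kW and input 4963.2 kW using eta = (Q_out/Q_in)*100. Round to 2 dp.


eta = (4275.9/4963.2)*100 = 86.15 %

86.15 %


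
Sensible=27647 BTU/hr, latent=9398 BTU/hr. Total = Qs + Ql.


Qt = 27647 + 9398 = 37045 BTU/hr

37045 BTU/hr


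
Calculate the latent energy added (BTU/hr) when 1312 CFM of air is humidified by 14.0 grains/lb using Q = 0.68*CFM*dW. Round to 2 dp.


Q = 0.68 * 1312 * 14.0 = 12490.24 BTU/hr

12490.24 BTU/hr


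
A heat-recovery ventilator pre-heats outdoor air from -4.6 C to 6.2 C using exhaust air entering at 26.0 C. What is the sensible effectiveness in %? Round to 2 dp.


eff = (6.2-(-4.6))/(26.0-(-4.6))*100 = 35.29 %

35.29 %


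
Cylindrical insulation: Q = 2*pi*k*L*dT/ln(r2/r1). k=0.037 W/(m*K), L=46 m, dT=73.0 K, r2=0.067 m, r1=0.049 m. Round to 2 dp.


Q = 2*pi*0.037*46*73.0/ln(0.067/0.049) = 2495.14 W

2495.14 W


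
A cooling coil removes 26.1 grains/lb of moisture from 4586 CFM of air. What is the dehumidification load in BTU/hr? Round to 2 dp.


Q = 0.68 * 4586 * 26.1 = 81392.33 BTU/hr

81392.33 BTU/hr


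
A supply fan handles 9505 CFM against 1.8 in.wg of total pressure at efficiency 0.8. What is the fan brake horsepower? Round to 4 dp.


BHP = 9505 * 1.8 / (6356 * 0.8) = 3.3647 hp

3.3647 hp


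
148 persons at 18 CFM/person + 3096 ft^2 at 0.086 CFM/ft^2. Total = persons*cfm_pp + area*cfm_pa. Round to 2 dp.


Total = 148*18 + 3096*0.086 = 2930.26 CFM

2930.26 CFM


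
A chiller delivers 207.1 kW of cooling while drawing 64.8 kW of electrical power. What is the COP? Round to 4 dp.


COP = 207.1 / 64.8 = 3.1960

3.1960


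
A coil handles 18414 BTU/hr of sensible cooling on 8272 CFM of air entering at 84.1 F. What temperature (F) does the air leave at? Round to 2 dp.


dT = 18414/(1.08*8272) = 2.0612
T_leave = 84.1 - 2.0612 = 82.04 F

82.04 F


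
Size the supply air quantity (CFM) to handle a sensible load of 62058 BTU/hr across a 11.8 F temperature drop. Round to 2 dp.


CFM = 62058 / (1.08 * 11.8) = 4869.59

4869.59 CFM


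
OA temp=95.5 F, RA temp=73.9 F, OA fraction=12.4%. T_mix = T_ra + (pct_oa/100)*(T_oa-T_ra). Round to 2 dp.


T_mix = 73.9 + (12.4/100)*(95.5-73.9) = 76.58 F

76.58 F


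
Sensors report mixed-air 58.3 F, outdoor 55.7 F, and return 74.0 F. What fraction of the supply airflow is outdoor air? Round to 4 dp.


frac = (58.3 - 74.0) / (55.7 - 74.0) = 0.8579

0.8579


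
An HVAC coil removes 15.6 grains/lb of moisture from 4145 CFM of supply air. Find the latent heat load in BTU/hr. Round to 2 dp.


Q = 0.68 * 4145 * 15.6 = 43970.16 BTU/hr

43970.16 BTU/hr


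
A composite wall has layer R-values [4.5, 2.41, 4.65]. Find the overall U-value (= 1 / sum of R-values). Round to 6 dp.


R_total = 4.5 + 2.41 + 4.65 = 11.56
U = 1/11.56 = 0.086505

0.086505


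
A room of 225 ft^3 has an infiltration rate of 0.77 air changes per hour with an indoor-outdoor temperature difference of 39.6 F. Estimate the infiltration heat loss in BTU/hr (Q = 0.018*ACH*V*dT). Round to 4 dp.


Q = 0.018 * 0.77 * 225 * 39.6 = 123.4926 BTU/hr

123.4926 BTU/hr


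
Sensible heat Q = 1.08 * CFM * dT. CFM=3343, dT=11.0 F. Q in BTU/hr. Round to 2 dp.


Q = 1.08 * 3343 * 11.0 = 39714.84 BTU/hr

39714.84 BTU/hr


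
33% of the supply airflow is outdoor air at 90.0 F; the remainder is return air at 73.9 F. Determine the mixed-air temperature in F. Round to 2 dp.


T_mix = 0.33*90.0 + 0.67*73.9 = 79.21 F

79.21 F


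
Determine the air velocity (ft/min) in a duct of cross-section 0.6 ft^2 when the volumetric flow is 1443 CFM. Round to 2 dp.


V = 1443 / 0.6 = 2405.00 ft/min

2405.00 ft/min


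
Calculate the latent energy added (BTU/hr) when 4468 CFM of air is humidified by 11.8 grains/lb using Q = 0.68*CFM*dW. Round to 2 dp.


Q = 0.68 * 4468 * 11.8 = 35851.23 BTU/hr

35851.23 BTU/hr


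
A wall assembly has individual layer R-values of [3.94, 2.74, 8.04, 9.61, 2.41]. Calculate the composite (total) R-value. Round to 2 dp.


R_total = 3.94 + 2.74 + 8.04 + 9.61 + 2.41 = 26.74

26.74


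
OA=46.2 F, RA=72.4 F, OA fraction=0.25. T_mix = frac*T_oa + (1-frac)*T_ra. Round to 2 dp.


T_mix = 0.25*46.2 + 0.75*72.4 = 65.85 F

65.85 F


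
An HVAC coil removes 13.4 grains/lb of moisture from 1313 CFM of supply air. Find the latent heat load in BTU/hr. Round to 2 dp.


Q = 0.68 * 1313 * 13.4 = 11964.06 BTU/hr

11964.06 BTU/hr


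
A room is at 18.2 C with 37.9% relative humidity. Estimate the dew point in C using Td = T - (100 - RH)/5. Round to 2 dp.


Td = 18.2 - (100-37.9)/5 = 5.78 C

5.78 C


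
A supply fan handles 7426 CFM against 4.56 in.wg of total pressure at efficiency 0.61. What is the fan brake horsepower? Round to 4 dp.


BHP = 7426 * 4.56 / (6356 * 0.61) = 8.7339 hp

8.7339 hp


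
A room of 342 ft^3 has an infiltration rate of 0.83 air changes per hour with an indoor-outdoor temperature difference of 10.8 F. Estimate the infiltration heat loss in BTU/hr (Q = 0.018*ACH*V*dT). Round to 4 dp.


Q = 0.018 * 0.83 * 342 * 10.8 = 55.1824 BTU/hr

55.1824 BTU/hr


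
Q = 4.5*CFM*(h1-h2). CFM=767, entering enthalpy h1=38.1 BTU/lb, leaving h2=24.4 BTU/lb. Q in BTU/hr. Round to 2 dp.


Q = 4.5 * 767 * (38.1 - 24.4) = 47285.55 BTU/hr

47285.55 BTU/hr


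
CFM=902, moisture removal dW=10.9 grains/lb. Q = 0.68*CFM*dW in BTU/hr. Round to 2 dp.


Q = 0.68 * 902 * 10.9 = 6685.62 BTU/hr

6685.62 BTU/hr


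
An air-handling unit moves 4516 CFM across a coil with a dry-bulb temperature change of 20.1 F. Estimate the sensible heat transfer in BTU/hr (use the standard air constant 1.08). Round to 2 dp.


Q = 1.08 * 4516 * 20.1 = 98033.33 BTU/hr

98033.33 BTU/hr


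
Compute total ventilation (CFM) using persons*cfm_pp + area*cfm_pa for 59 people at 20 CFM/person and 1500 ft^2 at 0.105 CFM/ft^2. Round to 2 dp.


Total = 59*20 + 1500*0.105 = 1337.50 CFM

1337.50 CFM


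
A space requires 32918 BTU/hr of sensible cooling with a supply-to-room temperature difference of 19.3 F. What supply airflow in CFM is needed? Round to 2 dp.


CFM = 32918 / (1.08 * 19.3) = 1579.26

1579.26 CFM


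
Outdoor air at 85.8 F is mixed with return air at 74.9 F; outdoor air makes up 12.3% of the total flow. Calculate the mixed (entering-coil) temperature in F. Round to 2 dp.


T_mix = 74.9 + (12.3/100)*(85.8-74.9) = 76.24 F

76.24 F


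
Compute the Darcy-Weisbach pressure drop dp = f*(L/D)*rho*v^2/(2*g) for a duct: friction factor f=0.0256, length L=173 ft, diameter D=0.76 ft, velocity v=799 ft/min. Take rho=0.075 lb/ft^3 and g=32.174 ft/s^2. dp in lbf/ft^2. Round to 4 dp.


v_fps = 799/60 = 13.3167 ft/s
dp = 0.0256*(173/0.76)*0.075*13.3167^2/(2*32.174) = 1.2045 lbf/ft^2

1.2045 lbf/ft^2


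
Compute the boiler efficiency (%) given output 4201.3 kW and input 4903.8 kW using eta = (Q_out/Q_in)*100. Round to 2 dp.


eta = (4201.3/4903.8)*100 = 85.67 %

85.67 %


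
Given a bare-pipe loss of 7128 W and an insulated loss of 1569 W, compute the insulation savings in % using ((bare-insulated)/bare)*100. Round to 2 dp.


Savings = ((7128-1569)/7128)*100 = 77.99 %

77.99 %


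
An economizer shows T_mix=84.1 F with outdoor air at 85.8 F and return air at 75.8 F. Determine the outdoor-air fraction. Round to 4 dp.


frac = (84.1 - 75.8) / (85.8 - 75.8) = 0.8300

0.8300


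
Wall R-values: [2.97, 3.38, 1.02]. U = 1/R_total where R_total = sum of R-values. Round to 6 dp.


R_total = 2.97 + 3.38 + 1.02 = 7.37
U = 1/7.37 = 0.135685

0.135685


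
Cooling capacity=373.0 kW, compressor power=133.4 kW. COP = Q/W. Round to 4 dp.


COP = 373.0 / 133.4 = 2.7961

2.7961


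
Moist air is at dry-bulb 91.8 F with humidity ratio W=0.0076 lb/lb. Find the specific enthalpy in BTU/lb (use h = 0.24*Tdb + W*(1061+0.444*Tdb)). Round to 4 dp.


h = 0.24*91.8 + 0.0076*(1061+0.444*91.8) = 30.4054 BTU/lb

30.4054 BTU/lb


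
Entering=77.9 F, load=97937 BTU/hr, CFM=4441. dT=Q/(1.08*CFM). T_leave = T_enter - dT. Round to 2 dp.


dT = 97937/(1.08*4441) = 20.4194
T_leave = 77.9 - 20.4194 = 57.48 F

57.48 F


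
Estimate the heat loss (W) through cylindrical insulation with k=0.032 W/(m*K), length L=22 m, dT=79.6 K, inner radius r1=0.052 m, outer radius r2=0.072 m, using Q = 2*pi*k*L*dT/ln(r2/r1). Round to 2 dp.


Q = 2*pi*0.032*22*79.6/ln(0.072/0.052) = 1081.98 W

1081.98 W


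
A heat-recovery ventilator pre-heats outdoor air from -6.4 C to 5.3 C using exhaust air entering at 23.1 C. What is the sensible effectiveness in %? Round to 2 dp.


eff = (5.3-(-6.4))/(23.1-(-6.4))*100 = 39.66 %

39.66 %


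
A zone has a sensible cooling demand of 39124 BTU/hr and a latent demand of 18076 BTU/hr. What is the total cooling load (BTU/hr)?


Qt = 39124 + 18076 = 57200 BTU/hr

57200 BTU/hr


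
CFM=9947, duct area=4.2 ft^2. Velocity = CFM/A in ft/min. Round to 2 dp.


V = 9947 / 4.2 = 2368.33 ft/min

2368.33 ft/min


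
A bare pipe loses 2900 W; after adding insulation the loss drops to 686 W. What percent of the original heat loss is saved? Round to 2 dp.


Savings = ((2900-686)/2900)*100 = 76.34 %

76.34 %


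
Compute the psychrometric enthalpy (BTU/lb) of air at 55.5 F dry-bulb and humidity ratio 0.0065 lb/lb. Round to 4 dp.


h = 0.24*55.5 + 0.0065*(1061+0.444*55.5) = 20.3767 BTU/lb

20.3767 BTU/lb


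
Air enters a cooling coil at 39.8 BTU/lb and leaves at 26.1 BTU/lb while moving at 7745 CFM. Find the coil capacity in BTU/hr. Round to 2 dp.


Q = 4.5 * 7745 * (39.8 - 26.1) = 477479.25 BTU/hr

477479.25 BTU/hr


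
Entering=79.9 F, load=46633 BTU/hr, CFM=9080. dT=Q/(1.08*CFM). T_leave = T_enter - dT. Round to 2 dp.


dT = 46633/(1.08*9080) = 4.7554
T_leave = 79.9 - 4.7554 = 75.14 F

75.14 F


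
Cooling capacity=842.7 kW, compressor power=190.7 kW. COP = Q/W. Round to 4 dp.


COP = 842.7 / 190.7 = 4.4190

4.4190


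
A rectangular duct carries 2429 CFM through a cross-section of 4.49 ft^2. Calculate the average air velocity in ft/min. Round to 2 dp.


V = 2429 / 4.49 = 540.98 ft/min

540.98 ft/min


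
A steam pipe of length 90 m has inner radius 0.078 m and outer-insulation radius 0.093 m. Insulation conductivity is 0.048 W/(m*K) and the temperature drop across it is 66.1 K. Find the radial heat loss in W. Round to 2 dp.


Q = 2*pi*0.048*90*66.1/ln(0.093/0.078) = 10200.52 W

10200.52 W


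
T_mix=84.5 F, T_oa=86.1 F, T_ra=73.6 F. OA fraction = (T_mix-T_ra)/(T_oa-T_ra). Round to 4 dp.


frac = (84.5 - 73.6) / (86.1 - 73.6) = 0.8720

0.8720


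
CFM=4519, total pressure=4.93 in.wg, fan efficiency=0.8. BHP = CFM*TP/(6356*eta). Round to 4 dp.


BHP = 4519 * 4.93 / (6356 * 0.8) = 4.3814 hp

4.3814 hp


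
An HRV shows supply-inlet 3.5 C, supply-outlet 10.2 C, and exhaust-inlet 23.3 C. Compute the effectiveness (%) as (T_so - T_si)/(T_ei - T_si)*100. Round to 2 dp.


eff = (10.2-3.5)/(23.3-3.5)*100 = 33.84 %

33.84 %


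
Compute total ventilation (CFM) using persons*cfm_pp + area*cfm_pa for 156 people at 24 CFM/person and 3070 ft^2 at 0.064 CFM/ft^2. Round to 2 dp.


Total = 156*24 + 3070*0.064 = 3940.48 CFM

3940.48 CFM


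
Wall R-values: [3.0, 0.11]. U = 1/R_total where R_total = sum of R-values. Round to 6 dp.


R_total = 3.0 + 0.11 = 3.11
U = 1/3.11 = 0.321543

0.321543


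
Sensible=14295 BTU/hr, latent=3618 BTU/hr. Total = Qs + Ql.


Qt = 14295 + 3618 = 17913 BTU/hr

17913 BTU/hr


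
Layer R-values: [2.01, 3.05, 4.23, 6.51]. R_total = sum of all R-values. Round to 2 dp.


R_total = 2.01 + 3.05 + 4.23 + 6.51 = 15.80

15.80


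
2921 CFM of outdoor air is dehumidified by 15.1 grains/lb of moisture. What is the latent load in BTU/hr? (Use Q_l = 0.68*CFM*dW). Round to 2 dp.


Q = 0.68 * 2921 * 15.1 = 29992.83 BTU/hr

29992.83 BTU/hr


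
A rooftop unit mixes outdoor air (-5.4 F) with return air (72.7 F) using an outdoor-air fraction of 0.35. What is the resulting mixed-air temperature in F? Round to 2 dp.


T_mix = 0.35*(-5.4) + 0.65*72.7 = 45.37 F

45.37 F


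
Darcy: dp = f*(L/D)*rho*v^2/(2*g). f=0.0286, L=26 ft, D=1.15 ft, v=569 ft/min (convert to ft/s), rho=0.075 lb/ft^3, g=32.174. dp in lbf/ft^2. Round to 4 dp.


v_fps = 569/60 = 9.4833 ft/s
dp = 0.0286*(26/1.15)*0.075*9.4833^2/(2*32.174) = 0.0678 lbf/ft^2

0.0678 lbf/ft^2


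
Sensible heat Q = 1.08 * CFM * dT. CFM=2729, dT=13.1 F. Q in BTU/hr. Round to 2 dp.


Q = 1.08 * 2729 * 13.1 = 38609.89 BTU/hr

38609.89 BTU/hr


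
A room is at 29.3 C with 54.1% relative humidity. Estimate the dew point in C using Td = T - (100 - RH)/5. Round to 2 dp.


Td = 29.3 - (100-54.1)/5 = 20.12 C

20.12 C


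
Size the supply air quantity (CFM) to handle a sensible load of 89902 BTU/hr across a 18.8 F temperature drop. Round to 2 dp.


CFM = 89902 / (1.08 * 18.8) = 4427.80

4427.80 CFM


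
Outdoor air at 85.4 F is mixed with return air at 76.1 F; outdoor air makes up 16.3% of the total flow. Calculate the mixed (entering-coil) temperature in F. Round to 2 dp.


T_mix = 76.1 + (16.3/100)*(85.4-76.1) = 77.62 F

77.62 F


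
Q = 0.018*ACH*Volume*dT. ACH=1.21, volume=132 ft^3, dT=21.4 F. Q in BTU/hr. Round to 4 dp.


Q = 0.018 * 1.21 * 132 * 21.4 = 61.5241 BTU/hr

61.5241 BTU/hr


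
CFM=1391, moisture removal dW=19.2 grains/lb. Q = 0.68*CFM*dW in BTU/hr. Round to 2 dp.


Q = 0.68 * 1391 * 19.2 = 18160.90 BTU/hr

18160.90 BTU/hr


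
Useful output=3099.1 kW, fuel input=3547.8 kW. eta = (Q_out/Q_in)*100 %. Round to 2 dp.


eta = (3099.1/3547.8)*100 = 87.35 %

87.35 %


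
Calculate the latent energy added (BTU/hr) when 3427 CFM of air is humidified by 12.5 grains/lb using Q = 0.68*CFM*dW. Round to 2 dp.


Q = 0.68 * 3427 * 12.5 = 29129.50 BTU/hr

29129.50 BTU/hr


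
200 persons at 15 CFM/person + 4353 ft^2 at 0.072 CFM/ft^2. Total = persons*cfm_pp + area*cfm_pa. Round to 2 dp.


Total = 200*15 + 4353*0.072 = 3313.42 CFM

3313.42 CFM


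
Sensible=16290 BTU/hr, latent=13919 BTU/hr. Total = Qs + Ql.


Qt = 16290 + 13919 = 30209 BTU/hr

30209 BTU/hr


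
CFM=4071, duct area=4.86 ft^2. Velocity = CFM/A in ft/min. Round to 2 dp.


V = 4071 / 4.86 = 837.65 ft/min

837.65 ft/min


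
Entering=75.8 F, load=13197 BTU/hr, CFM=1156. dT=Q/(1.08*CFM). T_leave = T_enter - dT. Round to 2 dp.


dT = 13197/(1.08*1156) = 10.5705
T_leave = 75.8 - 10.5705 = 65.23 F

65.23 F


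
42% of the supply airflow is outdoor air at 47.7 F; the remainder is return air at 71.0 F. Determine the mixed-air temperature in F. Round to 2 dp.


T_mix = 0.42*47.7 + 0.58*71.0 = 61.21 F

61.21 F


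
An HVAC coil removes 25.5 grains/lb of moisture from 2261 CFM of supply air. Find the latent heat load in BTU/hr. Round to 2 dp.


Q = 0.68 * 2261 * 25.5 = 39205.74 BTU/hr

39205.74 BTU/hr


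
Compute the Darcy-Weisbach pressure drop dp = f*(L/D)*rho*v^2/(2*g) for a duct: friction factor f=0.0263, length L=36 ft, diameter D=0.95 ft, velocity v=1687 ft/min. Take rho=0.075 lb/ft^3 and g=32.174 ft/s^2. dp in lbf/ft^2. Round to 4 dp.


v_fps = 1687/60 = 28.1167 ft/s
dp = 0.0263*(36/0.95)*0.075*28.1167^2/(2*32.174) = 0.9183 lbf/ft^2

0.9183 lbf/ft^2


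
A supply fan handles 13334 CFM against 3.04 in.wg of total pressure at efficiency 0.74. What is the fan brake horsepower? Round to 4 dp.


BHP = 13334 * 3.04 / (6356 * 0.74) = 8.6182 hp

8.6182 hp


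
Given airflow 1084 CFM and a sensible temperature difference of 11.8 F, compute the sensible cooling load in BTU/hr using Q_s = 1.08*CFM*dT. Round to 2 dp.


Q = 1.08 * 1084 * 11.8 = 13814.50 BTU/hr

13814.50 BTU/hr


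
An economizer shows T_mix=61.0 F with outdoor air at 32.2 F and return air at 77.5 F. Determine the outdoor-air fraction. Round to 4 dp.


frac = (61.0 - 77.5) / (32.2 - 77.5) = 0.3642

0.3642


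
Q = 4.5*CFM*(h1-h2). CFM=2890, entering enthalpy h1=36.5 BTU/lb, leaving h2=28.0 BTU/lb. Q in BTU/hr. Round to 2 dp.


Q = 4.5 * 2890 * (36.5 - 28.0) = 110542.50 BTU/hr

110542.50 BTU/hr


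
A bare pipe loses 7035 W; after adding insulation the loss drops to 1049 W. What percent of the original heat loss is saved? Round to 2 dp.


Savings = ((7035-1049)/7035)*100 = 85.09 %

85.09 %


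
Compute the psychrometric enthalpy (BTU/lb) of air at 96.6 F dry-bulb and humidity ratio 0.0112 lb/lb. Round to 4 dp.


h = 0.24*96.6 + 0.0112*(1061+0.444*96.6) = 35.5476 BTU/lb

35.5476 BTU/lb


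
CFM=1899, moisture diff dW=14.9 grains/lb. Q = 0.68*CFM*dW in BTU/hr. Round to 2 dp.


Q = 0.68 * 1899 * 14.9 = 19240.67 BTU/hr

19240.67 BTU/hr


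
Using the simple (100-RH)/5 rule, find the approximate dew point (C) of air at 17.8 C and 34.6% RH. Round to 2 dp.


Td = 17.8 - (100-34.6)/5 = 4.72 C

4.72 C


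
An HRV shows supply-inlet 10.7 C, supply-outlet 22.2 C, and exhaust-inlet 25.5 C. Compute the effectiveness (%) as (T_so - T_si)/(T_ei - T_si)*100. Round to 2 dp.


eff = (22.2-10.7)/(25.5-10.7)*100 = 77.70 %

77.70 %


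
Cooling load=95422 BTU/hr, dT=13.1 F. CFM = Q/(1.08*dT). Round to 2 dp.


CFM = 95422 / (1.08 * 13.1) = 6744.56

6744.56 CFM


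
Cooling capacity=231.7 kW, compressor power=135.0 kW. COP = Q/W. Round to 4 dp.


COP = 231.7 / 135.0 = 1.7163

1.7163


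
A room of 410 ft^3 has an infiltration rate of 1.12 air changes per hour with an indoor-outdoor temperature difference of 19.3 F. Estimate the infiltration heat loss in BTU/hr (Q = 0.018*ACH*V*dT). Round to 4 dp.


Q = 0.018 * 1.12 * 410 * 19.3 = 159.5261 BTU/hr

159.5261 BTU/hr


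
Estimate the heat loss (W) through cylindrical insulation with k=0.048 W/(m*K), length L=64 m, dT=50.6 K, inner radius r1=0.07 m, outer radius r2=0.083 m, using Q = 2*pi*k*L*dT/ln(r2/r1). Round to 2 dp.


Q = 2*pi*0.048*64*50.6/ln(0.083/0.07) = 5733.52 W

5733.52 W


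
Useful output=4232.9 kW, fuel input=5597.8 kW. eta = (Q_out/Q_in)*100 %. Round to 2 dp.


eta = (4232.9/5597.8)*100 = 75.62 %

75.62 %


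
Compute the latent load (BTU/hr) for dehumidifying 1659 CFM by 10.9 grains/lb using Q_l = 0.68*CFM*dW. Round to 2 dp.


Q = 0.68 * 1659 * 10.9 = 12296.51 BTU/hr

12296.51 BTU/hr


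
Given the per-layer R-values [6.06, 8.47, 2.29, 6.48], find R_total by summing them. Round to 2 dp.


R_total = 6.06 + 8.47 + 2.29 + 6.48 = 23.30

23.30


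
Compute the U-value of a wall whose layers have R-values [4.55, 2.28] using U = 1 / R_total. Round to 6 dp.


R_total = 4.55 + 2.28 = 6.83
U = 1/6.83 = 0.146413

0.146413


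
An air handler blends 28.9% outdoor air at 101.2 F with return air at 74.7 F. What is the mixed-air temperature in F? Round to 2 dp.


T_mix = 74.7 + (28.9/100)*(101.2-74.7) = 82.36 F

82.36 F


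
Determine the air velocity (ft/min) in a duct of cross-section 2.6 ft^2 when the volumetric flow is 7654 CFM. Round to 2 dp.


V = 7654 / 2.6 = 2943.85 ft/min

2943.85 ft/min


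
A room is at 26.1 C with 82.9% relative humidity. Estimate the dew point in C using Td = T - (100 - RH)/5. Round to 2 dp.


Td = 26.1 - (100-82.9)/5 = 22.68 C

22.68 C


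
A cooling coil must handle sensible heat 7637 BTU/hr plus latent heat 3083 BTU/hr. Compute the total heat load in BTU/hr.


Qt = 7637 + 3083 = 10720 BTU/hr

10720 BTU/hr


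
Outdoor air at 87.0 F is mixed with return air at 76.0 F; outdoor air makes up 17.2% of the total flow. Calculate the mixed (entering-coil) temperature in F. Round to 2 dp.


T_mix = 76.0 + (17.2/100)*(87.0-76.0) = 77.89 F

77.89 F


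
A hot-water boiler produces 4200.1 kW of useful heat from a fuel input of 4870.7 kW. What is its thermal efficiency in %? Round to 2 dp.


eta = (4200.1/4870.7)*100 = 86.23 %

86.23 %


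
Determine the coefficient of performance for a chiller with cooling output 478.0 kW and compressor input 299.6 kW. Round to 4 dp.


COP = 478.0 / 299.6 = 1.5955

1.5955


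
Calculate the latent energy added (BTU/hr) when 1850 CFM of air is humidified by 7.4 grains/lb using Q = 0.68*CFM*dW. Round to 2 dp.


Q = 0.68 * 1850 * 7.4 = 9309.20 BTU/hr

9309.20 BTU/hr


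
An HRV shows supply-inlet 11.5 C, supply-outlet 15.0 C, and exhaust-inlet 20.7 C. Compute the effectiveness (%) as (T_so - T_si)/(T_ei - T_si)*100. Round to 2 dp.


eff = (15.0-11.5)/(20.7-11.5)*100 = 38.04 %

38.04 %


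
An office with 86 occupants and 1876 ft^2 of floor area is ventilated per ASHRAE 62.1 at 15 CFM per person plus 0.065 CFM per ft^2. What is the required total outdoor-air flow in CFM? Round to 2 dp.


Total = 86*15 + 1876*0.065 = 1411.94 CFM

1411.94 CFM


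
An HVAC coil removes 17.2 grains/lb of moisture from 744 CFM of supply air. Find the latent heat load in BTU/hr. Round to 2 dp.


Q = 0.68 * 744 * 17.2 = 8701.82 BTU/hr

8701.82 BTU/hr


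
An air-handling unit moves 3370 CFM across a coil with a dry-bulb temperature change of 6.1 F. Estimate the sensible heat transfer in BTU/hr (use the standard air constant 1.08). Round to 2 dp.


Q = 1.08 * 3370 * 6.1 = 22201.56 BTU/hr

22201.56 BTU/hr


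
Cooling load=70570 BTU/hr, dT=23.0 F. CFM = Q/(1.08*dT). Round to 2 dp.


CFM = 70570 / (1.08 * 23.0) = 2840.98

2840.98 CFM


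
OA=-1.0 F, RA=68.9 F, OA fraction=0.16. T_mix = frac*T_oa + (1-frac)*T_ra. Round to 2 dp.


T_mix = 0.16*(-1.0) + 0.84*68.9 = 57.72 F

57.72 F


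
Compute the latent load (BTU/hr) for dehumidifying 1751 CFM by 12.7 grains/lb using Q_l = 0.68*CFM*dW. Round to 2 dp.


Q = 0.68 * 1751 * 12.7 = 15121.64 BTU/hr

15121.64 BTU/hr


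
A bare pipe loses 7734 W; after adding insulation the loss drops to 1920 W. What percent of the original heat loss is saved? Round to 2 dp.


Savings = ((7734-1920)/7734)*100 = 75.17 %

75.17 %


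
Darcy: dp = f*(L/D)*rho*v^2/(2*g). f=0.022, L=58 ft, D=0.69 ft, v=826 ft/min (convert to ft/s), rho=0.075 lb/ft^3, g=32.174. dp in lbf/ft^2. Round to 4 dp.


v_fps = 826/60 = 13.7667 ft/s
dp = 0.022*(58/0.69)*0.075*13.7667^2/(2*32.174) = 0.4085 lbf/ft^2

0.4085 lbf/ft^2


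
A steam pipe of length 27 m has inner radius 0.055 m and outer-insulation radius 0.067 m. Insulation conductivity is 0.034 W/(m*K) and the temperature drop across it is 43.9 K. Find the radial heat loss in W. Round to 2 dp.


Q = 2*pi*0.034*27*43.9/ln(0.067/0.055) = 1283.01 W

1283.01 W
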